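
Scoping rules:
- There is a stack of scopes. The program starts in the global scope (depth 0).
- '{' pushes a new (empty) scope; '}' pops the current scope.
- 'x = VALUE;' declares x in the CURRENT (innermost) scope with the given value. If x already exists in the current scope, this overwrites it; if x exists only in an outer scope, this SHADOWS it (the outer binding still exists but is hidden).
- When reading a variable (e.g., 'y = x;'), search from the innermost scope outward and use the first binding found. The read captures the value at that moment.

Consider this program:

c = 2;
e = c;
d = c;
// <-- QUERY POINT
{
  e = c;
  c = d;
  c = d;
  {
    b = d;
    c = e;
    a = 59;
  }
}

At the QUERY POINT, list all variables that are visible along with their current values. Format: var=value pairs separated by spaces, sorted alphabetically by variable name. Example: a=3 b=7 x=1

Answer: c=2 d=2 e=2

Derivation:
Step 1: declare c=2 at depth 0
Step 2: declare e=(read c)=2 at depth 0
Step 3: declare d=(read c)=2 at depth 0
Visible at query point: c=2 d=2 e=2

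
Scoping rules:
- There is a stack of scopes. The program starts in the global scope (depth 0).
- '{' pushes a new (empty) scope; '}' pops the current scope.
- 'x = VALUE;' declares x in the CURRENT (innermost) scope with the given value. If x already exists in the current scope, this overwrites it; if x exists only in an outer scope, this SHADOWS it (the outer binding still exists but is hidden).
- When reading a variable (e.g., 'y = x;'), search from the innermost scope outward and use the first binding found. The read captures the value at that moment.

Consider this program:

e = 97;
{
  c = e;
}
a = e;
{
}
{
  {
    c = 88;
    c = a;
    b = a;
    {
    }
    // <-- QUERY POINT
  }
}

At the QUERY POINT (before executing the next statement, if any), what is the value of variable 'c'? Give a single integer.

Step 1: declare e=97 at depth 0
Step 2: enter scope (depth=1)
Step 3: declare c=(read e)=97 at depth 1
Step 4: exit scope (depth=0)
Step 5: declare a=(read e)=97 at depth 0
Step 6: enter scope (depth=1)
Step 7: exit scope (depth=0)
Step 8: enter scope (depth=1)
Step 9: enter scope (depth=2)
Step 10: declare c=88 at depth 2
Step 11: declare c=(read a)=97 at depth 2
Step 12: declare b=(read a)=97 at depth 2
Step 13: enter scope (depth=3)
Step 14: exit scope (depth=2)
Visible at query point: a=97 b=97 c=97 e=97

Answer: 97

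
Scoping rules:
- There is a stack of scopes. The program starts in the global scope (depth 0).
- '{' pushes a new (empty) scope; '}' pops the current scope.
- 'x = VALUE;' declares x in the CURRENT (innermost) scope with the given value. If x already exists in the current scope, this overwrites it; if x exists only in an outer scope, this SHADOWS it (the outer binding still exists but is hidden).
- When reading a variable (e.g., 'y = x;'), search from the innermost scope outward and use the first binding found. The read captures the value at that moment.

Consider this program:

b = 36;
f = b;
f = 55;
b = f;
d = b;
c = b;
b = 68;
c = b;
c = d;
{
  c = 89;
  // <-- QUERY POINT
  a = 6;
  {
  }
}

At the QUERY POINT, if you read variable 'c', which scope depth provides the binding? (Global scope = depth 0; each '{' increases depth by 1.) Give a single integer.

Step 1: declare b=36 at depth 0
Step 2: declare f=(read b)=36 at depth 0
Step 3: declare f=55 at depth 0
Step 4: declare b=(read f)=55 at depth 0
Step 5: declare d=(read b)=55 at depth 0
Step 6: declare c=(read b)=55 at depth 0
Step 7: declare b=68 at depth 0
Step 8: declare c=(read b)=68 at depth 0
Step 9: declare c=(read d)=55 at depth 0
Step 10: enter scope (depth=1)
Step 11: declare c=89 at depth 1
Visible at query point: b=68 c=89 d=55 f=55

Answer: 1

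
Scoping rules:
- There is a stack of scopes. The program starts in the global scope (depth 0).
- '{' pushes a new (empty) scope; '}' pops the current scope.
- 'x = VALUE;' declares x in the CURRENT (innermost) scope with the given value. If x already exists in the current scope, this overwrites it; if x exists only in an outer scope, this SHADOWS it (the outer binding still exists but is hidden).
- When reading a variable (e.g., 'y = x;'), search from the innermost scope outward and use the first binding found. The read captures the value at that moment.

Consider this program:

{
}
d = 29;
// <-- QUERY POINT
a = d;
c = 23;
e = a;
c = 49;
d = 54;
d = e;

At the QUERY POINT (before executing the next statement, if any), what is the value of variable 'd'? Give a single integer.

Answer: 29

Derivation:
Step 1: enter scope (depth=1)
Step 2: exit scope (depth=0)
Step 3: declare d=29 at depth 0
Visible at query point: d=29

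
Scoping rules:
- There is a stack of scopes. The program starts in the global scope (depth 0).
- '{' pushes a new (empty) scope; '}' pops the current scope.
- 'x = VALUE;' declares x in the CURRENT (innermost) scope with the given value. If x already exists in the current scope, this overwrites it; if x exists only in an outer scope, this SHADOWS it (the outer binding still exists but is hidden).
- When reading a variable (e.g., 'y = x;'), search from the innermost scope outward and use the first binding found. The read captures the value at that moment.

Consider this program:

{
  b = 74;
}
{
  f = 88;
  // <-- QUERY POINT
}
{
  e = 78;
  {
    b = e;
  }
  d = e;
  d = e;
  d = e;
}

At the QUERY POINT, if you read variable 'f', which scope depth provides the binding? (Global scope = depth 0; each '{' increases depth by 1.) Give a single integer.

Step 1: enter scope (depth=1)
Step 2: declare b=74 at depth 1
Step 3: exit scope (depth=0)
Step 4: enter scope (depth=1)
Step 5: declare f=88 at depth 1
Visible at query point: f=88

Answer: 1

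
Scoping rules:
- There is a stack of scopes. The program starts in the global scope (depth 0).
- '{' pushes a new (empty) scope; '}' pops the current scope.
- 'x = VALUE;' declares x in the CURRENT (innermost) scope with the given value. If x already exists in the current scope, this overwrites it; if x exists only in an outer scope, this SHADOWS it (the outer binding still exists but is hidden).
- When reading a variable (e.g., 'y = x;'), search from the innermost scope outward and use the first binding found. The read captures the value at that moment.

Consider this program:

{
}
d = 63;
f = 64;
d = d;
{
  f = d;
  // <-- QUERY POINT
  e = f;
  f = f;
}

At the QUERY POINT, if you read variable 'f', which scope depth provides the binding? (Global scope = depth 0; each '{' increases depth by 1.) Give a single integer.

Answer: 1

Derivation:
Step 1: enter scope (depth=1)
Step 2: exit scope (depth=0)
Step 3: declare d=63 at depth 0
Step 4: declare f=64 at depth 0
Step 5: declare d=(read d)=63 at depth 0
Step 6: enter scope (depth=1)
Step 7: declare f=(read d)=63 at depth 1
Visible at query point: d=63 f=63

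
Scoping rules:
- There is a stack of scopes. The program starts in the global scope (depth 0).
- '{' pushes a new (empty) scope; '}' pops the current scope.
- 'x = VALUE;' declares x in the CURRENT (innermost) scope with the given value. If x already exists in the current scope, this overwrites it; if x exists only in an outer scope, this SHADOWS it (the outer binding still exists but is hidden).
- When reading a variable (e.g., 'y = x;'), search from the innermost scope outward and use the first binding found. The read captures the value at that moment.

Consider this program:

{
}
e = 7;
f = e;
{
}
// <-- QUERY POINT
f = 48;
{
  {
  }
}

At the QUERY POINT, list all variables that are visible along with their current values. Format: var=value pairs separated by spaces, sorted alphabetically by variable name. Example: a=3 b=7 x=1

Step 1: enter scope (depth=1)
Step 2: exit scope (depth=0)
Step 3: declare e=7 at depth 0
Step 4: declare f=(read e)=7 at depth 0
Step 5: enter scope (depth=1)
Step 6: exit scope (depth=0)
Visible at query point: e=7 f=7

Answer: e=7 f=7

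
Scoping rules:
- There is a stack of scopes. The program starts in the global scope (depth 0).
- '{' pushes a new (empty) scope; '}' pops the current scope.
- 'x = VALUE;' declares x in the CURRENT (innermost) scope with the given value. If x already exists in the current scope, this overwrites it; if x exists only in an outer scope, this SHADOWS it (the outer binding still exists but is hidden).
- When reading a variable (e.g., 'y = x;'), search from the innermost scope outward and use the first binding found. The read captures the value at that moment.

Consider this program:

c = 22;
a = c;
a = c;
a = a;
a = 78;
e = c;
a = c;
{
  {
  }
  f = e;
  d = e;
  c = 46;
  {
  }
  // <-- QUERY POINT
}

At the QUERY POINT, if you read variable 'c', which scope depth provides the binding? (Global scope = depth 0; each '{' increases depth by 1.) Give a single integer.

Step 1: declare c=22 at depth 0
Step 2: declare a=(read c)=22 at depth 0
Step 3: declare a=(read c)=22 at depth 0
Step 4: declare a=(read a)=22 at depth 0
Step 5: declare a=78 at depth 0
Step 6: declare e=(read c)=22 at depth 0
Step 7: declare a=(read c)=22 at depth 0
Step 8: enter scope (depth=1)
Step 9: enter scope (depth=2)
Step 10: exit scope (depth=1)
Step 11: declare f=(read e)=22 at depth 1
Step 12: declare d=(read e)=22 at depth 1
Step 13: declare c=46 at depth 1
Step 14: enter scope (depth=2)
Step 15: exit scope (depth=1)
Visible at query point: a=22 c=46 d=22 e=22 f=22

Answer: 1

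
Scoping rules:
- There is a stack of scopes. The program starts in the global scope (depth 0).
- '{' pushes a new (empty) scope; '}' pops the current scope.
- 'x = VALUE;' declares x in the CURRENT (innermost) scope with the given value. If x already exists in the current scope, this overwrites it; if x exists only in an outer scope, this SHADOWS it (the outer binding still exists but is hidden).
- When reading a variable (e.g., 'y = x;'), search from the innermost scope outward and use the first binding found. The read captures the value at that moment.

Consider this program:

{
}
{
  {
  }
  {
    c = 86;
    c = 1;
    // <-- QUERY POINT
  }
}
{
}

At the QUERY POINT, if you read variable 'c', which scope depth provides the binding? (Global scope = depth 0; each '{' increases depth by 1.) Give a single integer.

Answer: 2

Derivation:
Step 1: enter scope (depth=1)
Step 2: exit scope (depth=0)
Step 3: enter scope (depth=1)
Step 4: enter scope (depth=2)
Step 5: exit scope (depth=1)
Step 6: enter scope (depth=2)
Step 7: declare c=86 at depth 2
Step 8: declare c=1 at depth 2
Visible at query point: c=1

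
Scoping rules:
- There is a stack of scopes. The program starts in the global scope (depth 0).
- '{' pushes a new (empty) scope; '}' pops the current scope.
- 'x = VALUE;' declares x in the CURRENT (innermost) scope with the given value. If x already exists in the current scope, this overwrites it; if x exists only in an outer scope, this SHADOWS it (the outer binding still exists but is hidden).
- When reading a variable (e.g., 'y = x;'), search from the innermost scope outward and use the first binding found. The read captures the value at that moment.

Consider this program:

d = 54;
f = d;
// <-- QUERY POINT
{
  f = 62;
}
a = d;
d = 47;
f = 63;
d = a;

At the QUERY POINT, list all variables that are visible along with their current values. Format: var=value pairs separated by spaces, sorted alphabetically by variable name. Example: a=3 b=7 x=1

Answer: d=54 f=54

Derivation:
Step 1: declare d=54 at depth 0
Step 2: declare f=(read d)=54 at depth 0
Visible at query point: d=54 f=54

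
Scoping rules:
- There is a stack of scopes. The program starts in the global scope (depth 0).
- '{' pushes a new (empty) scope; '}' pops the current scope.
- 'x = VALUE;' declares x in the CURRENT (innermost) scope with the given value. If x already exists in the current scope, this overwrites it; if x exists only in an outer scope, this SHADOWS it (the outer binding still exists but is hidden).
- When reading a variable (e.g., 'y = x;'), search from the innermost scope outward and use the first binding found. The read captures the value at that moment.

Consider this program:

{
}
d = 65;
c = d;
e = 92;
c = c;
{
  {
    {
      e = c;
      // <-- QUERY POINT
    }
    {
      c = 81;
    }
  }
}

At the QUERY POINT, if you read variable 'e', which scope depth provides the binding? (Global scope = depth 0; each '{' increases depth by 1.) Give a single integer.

Step 1: enter scope (depth=1)
Step 2: exit scope (depth=0)
Step 3: declare d=65 at depth 0
Step 4: declare c=(read d)=65 at depth 0
Step 5: declare e=92 at depth 0
Step 6: declare c=(read c)=65 at depth 0
Step 7: enter scope (depth=1)
Step 8: enter scope (depth=2)
Step 9: enter scope (depth=3)
Step 10: declare e=(read c)=65 at depth 3
Visible at query point: c=65 d=65 e=65

Answer: 3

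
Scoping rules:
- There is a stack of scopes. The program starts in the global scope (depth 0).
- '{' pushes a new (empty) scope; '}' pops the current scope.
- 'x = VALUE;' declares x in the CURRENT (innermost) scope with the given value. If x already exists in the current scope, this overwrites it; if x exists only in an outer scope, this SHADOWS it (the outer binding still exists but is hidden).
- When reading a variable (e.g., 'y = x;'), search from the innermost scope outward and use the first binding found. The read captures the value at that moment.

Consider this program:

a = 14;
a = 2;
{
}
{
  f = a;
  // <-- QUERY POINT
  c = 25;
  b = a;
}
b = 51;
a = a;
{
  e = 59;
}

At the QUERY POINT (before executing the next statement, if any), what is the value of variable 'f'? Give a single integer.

Answer: 2

Derivation:
Step 1: declare a=14 at depth 0
Step 2: declare a=2 at depth 0
Step 3: enter scope (depth=1)
Step 4: exit scope (depth=0)
Step 5: enter scope (depth=1)
Step 6: declare f=(read a)=2 at depth 1
Visible at query point: a=2 f=2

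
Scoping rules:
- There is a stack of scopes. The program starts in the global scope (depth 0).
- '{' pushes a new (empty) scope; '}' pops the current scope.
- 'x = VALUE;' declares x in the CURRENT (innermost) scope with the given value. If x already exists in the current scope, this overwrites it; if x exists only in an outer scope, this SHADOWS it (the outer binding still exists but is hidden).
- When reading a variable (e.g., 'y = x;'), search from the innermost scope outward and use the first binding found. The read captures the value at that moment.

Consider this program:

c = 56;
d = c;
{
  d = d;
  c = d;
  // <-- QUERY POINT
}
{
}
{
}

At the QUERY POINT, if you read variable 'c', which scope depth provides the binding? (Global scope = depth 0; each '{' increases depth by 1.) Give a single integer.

Step 1: declare c=56 at depth 0
Step 2: declare d=(read c)=56 at depth 0
Step 3: enter scope (depth=1)
Step 4: declare d=(read d)=56 at depth 1
Step 5: declare c=(read d)=56 at depth 1
Visible at query point: c=56 d=56

Answer: 1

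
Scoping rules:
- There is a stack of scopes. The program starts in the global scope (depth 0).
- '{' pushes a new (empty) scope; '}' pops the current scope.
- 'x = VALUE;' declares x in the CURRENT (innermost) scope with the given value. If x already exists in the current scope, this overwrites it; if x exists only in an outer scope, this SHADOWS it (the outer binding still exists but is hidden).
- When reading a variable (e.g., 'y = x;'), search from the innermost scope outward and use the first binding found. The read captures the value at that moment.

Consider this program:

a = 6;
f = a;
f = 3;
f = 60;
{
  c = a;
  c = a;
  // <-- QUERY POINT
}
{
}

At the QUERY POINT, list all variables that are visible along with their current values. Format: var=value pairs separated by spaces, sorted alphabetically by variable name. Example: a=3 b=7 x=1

Step 1: declare a=6 at depth 0
Step 2: declare f=(read a)=6 at depth 0
Step 3: declare f=3 at depth 0
Step 4: declare f=60 at depth 0
Step 5: enter scope (depth=1)
Step 6: declare c=(read a)=6 at depth 1
Step 7: declare c=(read a)=6 at depth 1
Visible at query point: a=6 c=6 f=60

Answer: a=6 c=6 f=60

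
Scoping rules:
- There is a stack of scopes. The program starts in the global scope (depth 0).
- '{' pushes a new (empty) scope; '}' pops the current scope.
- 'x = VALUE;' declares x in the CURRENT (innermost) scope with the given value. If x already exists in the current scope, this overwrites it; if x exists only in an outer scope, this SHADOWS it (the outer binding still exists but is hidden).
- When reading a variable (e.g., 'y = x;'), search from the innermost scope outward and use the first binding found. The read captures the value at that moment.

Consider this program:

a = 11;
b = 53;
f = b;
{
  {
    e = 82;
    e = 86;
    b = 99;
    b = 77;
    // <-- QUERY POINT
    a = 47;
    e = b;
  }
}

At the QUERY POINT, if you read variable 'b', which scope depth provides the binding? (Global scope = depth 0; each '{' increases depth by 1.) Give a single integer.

Step 1: declare a=11 at depth 0
Step 2: declare b=53 at depth 0
Step 3: declare f=(read b)=53 at depth 0
Step 4: enter scope (depth=1)
Step 5: enter scope (depth=2)
Step 6: declare e=82 at depth 2
Step 7: declare e=86 at depth 2
Step 8: declare b=99 at depth 2
Step 9: declare b=77 at depth 2
Visible at query point: a=11 b=77 e=86 f=53

Answer: 2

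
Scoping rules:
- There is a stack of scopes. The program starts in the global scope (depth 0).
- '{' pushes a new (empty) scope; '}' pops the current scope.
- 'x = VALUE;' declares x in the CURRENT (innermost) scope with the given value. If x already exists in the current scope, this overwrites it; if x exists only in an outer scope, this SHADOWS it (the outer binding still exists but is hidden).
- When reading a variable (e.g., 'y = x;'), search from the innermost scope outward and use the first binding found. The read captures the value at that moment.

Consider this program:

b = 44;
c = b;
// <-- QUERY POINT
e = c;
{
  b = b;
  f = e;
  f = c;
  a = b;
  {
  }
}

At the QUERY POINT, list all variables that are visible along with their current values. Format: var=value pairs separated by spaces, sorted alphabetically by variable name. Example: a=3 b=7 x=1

Answer: b=44 c=44

Derivation:
Step 1: declare b=44 at depth 0
Step 2: declare c=(read b)=44 at depth 0
Visible at query point: b=44 c=44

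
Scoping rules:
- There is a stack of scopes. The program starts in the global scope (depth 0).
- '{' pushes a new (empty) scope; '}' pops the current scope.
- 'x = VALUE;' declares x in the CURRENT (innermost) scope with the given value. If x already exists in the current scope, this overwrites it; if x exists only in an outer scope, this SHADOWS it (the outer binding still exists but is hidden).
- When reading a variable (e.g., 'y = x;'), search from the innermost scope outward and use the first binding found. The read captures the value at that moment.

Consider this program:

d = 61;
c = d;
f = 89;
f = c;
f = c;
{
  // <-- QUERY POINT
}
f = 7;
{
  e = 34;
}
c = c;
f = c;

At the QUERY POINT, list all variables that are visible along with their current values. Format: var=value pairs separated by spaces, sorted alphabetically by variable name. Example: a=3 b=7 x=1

Answer: c=61 d=61 f=61

Derivation:
Step 1: declare d=61 at depth 0
Step 2: declare c=(read d)=61 at depth 0
Step 3: declare f=89 at depth 0
Step 4: declare f=(read c)=61 at depth 0
Step 5: declare f=(read c)=61 at depth 0
Step 6: enter scope (depth=1)
Visible at query point: c=61 d=61 f=61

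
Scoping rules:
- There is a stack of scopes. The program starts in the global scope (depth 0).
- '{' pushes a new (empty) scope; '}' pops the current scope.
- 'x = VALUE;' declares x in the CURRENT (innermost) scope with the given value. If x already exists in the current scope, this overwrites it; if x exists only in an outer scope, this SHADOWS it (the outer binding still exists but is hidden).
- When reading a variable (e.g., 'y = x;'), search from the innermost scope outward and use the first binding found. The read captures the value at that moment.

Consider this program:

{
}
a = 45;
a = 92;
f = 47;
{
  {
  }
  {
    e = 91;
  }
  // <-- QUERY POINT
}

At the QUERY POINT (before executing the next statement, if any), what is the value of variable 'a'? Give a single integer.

Answer: 92

Derivation:
Step 1: enter scope (depth=1)
Step 2: exit scope (depth=0)
Step 3: declare a=45 at depth 0
Step 4: declare a=92 at depth 0
Step 5: declare f=47 at depth 0
Step 6: enter scope (depth=1)
Step 7: enter scope (depth=2)
Step 8: exit scope (depth=1)
Step 9: enter scope (depth=2)
Step 10: declare e=91 at depth 2
Step 11: exit scope (depth=1)
Visible at query point: a=92 f=47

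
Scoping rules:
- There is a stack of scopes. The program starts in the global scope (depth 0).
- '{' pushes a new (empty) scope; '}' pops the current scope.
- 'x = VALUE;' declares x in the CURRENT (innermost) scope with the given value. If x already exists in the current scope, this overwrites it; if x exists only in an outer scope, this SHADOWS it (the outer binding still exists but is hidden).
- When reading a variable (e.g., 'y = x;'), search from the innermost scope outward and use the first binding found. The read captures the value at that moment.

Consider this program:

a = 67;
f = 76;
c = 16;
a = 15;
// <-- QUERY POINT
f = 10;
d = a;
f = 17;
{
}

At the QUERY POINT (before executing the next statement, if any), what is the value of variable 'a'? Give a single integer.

Step 1: declare a=67 at depth 0
Step 2: declare f=76 at depth 0
Step 3: declare c=16 at depth 0
Step 4: declare a=15 at depth 0
Visible at query point: a=15 c=16 f=76

Answer: 15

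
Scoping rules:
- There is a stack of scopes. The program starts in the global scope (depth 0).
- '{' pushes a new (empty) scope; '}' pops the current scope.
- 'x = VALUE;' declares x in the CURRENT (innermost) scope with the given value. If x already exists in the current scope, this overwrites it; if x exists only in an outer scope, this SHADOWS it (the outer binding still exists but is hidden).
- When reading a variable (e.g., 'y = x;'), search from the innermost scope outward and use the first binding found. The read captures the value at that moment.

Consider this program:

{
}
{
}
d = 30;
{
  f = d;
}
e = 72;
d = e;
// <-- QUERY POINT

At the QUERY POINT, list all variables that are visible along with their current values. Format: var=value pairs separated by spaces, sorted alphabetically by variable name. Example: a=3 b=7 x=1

Step 1: enter scope (depth=1)
Step 2: exit scope (depth=0)
Step 3: enter scope (depth=1)
Step 4: exit scope (depth=0)
Step 5: declare d=30 at depth 0
Step 6: enter scope (depth=1)
Step 7: declare f=(read d)=30 at depth 1
Step 8: exit scope (depth=0)
Step 9: declare e=72 at depth 0
Step 10: declare d=(read e)=72 at depth 0
Visible at query point: d=72 e=72

Answer: d=72 e=72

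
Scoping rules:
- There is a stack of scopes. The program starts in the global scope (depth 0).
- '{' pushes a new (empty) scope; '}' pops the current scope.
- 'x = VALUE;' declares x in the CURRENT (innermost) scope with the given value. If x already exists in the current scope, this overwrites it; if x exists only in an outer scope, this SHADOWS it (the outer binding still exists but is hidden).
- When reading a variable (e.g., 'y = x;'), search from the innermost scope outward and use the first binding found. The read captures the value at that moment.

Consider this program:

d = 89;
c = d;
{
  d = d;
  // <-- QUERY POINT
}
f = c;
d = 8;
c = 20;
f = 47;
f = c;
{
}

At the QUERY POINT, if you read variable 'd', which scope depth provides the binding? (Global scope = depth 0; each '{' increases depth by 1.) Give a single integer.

Answer: 1

Derivation:
Step 1: declare d=89 at depth 0
Step 2: declare c=(read d)=89 at depth 0
Step 3: enter scope (depth=1)
Step 4: declare d=(read d)=89 at depth 1
Visible at query point: c=89 d=89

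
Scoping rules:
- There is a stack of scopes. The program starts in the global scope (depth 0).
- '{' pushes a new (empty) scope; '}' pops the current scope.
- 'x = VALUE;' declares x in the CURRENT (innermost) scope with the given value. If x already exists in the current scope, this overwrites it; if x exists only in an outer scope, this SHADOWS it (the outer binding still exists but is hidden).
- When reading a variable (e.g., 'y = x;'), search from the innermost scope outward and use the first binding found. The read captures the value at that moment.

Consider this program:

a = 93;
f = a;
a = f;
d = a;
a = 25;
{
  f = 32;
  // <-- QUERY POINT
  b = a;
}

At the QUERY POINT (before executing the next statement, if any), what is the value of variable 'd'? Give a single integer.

Step 1: declare a=93 at depth 0
Step 2: declare f=(read a)=93 at depth 0
Step 3: declare a=(read f)=93 at depth 0
Step 4: declare d=(read a)=93 at depth 0
Step 5: declare a=25 at depth 0
Step 6: enter scope (depth=1)
Step 7: declare f=32 at depth 1
Visible at query point: a=25 d=93 f=32

Answer: 93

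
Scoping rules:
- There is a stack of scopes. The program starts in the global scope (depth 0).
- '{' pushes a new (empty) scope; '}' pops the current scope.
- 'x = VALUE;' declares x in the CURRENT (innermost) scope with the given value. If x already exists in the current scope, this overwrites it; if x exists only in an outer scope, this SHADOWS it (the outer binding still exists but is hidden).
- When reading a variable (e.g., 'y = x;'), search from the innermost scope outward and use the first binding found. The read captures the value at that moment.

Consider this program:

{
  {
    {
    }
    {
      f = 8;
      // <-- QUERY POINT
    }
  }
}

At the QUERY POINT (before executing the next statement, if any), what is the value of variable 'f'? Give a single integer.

Step 1: enter scope (depth=1)
Step 2: enter scope (depth=2)
Step 3: enter scope (depth=3)
Step 4: exit scope (depth=2)
Step 5: enter scope (depth=3)
Step 6: declare f=8 at depth 3
Visible at query point: f=8

Answer: 8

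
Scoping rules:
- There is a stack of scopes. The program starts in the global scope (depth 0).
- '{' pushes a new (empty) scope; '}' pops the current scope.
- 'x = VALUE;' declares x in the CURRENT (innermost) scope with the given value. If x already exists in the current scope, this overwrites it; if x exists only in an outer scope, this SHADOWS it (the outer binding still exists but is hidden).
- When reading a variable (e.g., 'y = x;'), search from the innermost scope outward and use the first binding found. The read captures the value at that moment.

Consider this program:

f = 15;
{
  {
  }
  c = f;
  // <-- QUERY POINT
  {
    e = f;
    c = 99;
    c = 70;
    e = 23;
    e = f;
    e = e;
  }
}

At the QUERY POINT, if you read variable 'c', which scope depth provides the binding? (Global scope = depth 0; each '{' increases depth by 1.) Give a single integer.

Answer: 1

Derivation:
Step 1: declare f=15 at depth 0
Step 2: enter scope (depth=1)
Step 3: enter scope (depth=2)
Step 4: exit scope (depth=1)
Step 5: declare c=(read f)=15 at depth 1
Visible at query point: c=15 f=15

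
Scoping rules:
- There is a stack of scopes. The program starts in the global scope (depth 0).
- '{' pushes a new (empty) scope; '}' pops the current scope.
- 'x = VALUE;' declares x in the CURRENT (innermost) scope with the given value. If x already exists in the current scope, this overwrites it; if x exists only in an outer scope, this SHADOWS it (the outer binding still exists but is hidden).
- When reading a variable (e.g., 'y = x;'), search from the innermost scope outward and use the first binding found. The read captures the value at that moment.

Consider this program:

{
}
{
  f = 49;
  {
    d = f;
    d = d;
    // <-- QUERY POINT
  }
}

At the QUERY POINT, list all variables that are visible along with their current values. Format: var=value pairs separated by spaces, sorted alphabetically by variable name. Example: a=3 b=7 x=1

Step 1: enter scope (depth=1)
Step 2: exit scope (depth=0)
Step 3: enter scope (depth=1)
Step 4: declare f=49 at depth 1
Step 5: enter scope (depth=2)
Step 6: declare d=(read f)=49 at depth 2
Step 7: declare d=(read d)=49 at depth 2
Visible at query point: d=49 f=49

Answer: d=49 f=49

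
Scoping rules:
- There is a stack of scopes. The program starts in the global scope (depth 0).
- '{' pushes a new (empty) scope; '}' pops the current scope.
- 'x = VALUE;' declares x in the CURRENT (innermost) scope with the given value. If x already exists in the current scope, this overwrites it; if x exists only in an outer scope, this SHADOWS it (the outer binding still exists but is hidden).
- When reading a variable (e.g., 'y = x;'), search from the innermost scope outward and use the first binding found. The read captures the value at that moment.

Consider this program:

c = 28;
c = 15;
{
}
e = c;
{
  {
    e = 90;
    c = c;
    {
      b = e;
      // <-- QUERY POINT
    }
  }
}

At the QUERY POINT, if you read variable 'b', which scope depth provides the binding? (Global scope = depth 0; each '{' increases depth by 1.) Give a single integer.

Answer: 3

Derivation:
Step 1: declare c=28 at depth 0
Step 2: declare c=15 at depth 0
Step 3: enter scope (depth=1)
Step 4: exit scope (depth=0)
Step 5: declare e=(read c)=15 at depth 0
Step 6: enter scope (depth=1)
Step 7: enter scope (depth=2)
Step 8: declare e=90 at depth 2
Step 9: declare c=(read c)=15 at depth 2
Step 10: enter scope (depth=3)
Step 11: declare b=(read e)=90 at depth 3
Visible at query point: b=90 c=15 e=90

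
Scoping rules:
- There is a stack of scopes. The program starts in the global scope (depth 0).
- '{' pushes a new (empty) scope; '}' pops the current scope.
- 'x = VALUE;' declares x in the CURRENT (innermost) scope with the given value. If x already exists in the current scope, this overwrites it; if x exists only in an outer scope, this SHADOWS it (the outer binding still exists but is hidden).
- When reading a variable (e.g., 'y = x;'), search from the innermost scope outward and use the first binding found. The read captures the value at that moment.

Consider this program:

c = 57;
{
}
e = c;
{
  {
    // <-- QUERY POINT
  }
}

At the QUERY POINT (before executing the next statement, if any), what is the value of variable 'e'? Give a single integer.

Answer: 57

Derivation:
Step 1: declare c=57 at depth 0
Step 2: enter scope (depth=1)
Step 3: exit scope (depth=0)
Step 4: declare e=(read c)=57 at depth 0
Step 5: enter scope (depth=1)
Step 6: enter scope (depth=2)
Visible at query point: c=57 e=57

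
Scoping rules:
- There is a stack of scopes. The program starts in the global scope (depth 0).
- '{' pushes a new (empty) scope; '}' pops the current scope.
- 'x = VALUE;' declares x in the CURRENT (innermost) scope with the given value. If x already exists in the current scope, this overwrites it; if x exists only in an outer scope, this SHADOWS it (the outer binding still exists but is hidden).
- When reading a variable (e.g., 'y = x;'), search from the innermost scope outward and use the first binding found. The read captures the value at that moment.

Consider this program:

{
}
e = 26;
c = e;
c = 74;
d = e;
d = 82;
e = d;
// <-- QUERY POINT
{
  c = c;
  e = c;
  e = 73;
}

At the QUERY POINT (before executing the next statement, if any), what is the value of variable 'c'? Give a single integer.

Answer: 74

Derivation:
Step 1: enter scope (depth=1)
Step 2: exit scope (depth=0)
Step 3: declare e=26 at depth 0
Step 4: declare c=(read e)=26 at depth 0
Step 5: declare c=74 at depth 0
Step 6: declare d=(read e)=26 at depth 0
Step 7: declare d=82 at depth 0
Step 8: declare e=(read d)=82 at depth 0
Visible at query point: c=74 d=82 e=82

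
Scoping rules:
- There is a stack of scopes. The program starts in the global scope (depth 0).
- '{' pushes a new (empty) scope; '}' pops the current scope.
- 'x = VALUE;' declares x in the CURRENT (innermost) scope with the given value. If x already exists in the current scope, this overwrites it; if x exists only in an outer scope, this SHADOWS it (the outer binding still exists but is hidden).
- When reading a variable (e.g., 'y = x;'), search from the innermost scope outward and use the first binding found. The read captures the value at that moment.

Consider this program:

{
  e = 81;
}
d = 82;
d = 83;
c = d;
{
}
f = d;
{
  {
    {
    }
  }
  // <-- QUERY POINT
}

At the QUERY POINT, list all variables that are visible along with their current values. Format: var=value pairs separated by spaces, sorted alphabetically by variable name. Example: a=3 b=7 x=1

Step 1: enter scope (depth=1)
Step 2: declare e=81 at depth 1
Step 3: exit scope (depth=0)
Step 4: declare d=82 at depth 0
Step 5: declare d=83 at depth 0
Step 6: declare c=(read d)=83 at depth 0
Step 7: enter scope (depth=1)
Step 8: exit scope (depth=0)
Step 9: declare f=(read d)=83 at depth 0
Step 10: enter scope (depth=1)
Step 11: enter scope (depth=2)
Step 12: enter scope (depth=3)
Step 13: exit scope (depth=2)
Step 14: exit scope (depth=1)
Visible at query point: c=83 d=83 f=83

Answer: c=83 d=83 f=83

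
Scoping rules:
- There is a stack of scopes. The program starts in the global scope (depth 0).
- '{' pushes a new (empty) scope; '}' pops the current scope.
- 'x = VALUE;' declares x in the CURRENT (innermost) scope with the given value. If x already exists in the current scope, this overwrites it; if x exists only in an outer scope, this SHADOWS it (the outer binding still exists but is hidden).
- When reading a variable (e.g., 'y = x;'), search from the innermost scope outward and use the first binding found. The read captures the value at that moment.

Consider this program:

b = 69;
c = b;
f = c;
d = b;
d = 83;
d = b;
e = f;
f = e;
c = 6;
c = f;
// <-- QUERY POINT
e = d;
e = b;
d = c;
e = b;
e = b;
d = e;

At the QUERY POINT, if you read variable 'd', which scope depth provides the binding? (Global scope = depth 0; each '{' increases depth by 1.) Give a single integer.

Answer: 0

Derivation:
Step 1: declare b=69 at depth 0
Step 2: declare c=(read b)=69 at depth 0
Step 3: declare f=(read c)=69 at depth 0
Step 4: declare d=(read b)=69 at depth 0
Step 5: declare d=83 at depth 0
Step 6: declare d=(read b)=69 at depth 0
Step 7: declare e=(read f)=69 at depth 0
Step 8: declare f=(read e)=69 at depth 0
Step 9: declare c=6 at depth 0
Step 10: declare c=(read f)=69 at depth 0
Visible at query point: b=69 c=69 d=69 e=69 f=69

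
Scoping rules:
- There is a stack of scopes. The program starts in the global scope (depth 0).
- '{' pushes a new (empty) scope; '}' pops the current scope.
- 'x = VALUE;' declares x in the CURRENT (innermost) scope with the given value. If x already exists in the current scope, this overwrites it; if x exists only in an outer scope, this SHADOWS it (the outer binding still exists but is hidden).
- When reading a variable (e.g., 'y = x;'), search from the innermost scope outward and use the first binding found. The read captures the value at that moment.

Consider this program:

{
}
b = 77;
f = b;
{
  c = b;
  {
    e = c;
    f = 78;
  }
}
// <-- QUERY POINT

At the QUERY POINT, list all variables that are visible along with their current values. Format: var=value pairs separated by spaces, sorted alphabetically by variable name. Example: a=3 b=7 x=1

Step 1: enter scope (depth=1)
Step 2: exit scope (depth=0)
Step 3: declare b=77 at depth 0
Step 4: declare f=(read b)=77 at depth 0
Step 5: enter scope (depth=1)
Step 6: declare c=(read b)=77 at depth 1
Step 7: enter scope (depth=2)
Step 8: declare e=(read c)=77 at depth 2
Step 9: declare f=78 at depth 2
Step 10: exit scope (depth=1)
Step 11: exit scope (depth=0)
Visible at query point: b=77 f=77

Answer: b=77 f=77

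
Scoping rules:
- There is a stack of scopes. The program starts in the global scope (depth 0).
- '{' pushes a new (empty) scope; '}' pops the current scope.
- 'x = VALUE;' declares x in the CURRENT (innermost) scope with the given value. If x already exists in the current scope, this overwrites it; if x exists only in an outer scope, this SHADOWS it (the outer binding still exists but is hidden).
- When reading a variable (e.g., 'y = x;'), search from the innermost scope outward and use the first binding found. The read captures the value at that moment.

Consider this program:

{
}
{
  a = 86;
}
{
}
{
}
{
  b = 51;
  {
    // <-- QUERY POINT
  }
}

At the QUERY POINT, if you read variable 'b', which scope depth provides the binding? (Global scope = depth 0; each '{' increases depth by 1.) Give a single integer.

Step 1: enter scope (depth=1)
Step 2: exit scope (depth=0)
Step 3: enter scope (depth=1)
Step 4: declare a=86 at depth 1
Step 5: exit scope (depth=0)
Step 6: enter scope (depth=1)
Step 7: exit scope (depth=0)
Step 8: enter scope (depth=1)
Step 9: exit scope (depth=0)
Step 10: enter scope (depth=1)
Step 11: declare b=51 at depth 1
Step 12: enter scope (depth=2)
Visible at query point: b=51

Answer: 1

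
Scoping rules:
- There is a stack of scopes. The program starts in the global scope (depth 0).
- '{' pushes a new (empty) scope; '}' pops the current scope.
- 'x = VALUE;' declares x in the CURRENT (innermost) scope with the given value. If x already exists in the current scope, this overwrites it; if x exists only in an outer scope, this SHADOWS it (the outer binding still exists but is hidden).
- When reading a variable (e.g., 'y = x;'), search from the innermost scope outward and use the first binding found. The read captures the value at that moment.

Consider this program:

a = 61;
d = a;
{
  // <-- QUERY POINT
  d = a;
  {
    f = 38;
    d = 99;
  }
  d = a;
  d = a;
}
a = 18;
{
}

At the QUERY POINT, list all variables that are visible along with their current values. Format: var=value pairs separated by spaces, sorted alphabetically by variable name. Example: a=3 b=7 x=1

Step 1: declare a=61 at depth 0
Step 2: declare d=(read a)=61 at depth 0
Step 3: enter scope (depth=1)
Visible at query point: a=61 d=61

Answer: a=61 d=61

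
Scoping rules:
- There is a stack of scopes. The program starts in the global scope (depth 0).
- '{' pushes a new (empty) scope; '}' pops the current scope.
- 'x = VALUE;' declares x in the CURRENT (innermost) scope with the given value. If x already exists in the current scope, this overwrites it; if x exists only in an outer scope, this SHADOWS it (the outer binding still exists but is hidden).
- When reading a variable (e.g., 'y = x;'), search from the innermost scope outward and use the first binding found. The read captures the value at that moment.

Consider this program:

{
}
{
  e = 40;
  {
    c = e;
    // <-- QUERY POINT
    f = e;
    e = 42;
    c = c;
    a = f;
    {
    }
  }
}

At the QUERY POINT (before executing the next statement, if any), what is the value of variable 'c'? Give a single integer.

Step 1: enter scope (depth=1)
Step 2: exit scope (depth=0)
Step 3: enter scope (depth=1)
Step 4: declare e=40 at depth 1
Step 5: enter scope (depth=2)
Step 6: declare c=(read e)=40 at depth 2
Visible at query point: c=40 e=40

Answer: 40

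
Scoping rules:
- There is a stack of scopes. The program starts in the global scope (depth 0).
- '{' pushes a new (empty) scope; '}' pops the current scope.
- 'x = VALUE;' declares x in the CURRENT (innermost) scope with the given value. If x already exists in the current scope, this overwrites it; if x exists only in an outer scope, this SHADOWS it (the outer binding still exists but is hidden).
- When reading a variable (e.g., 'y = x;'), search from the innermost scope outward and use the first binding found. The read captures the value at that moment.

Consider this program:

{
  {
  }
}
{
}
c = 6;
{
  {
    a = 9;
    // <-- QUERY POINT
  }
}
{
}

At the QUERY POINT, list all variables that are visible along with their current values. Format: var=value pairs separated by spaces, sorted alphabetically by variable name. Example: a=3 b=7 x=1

Answer: a=9 c=6

Derivation:
Step 1: enter scope (depth=1)
Step 2: enter scope (depth=2)
Step 3: exit scope (depth=1)
Step 4: exit scope (depth=0)
Step 5: enter scope (depth=1)
Step 6: exit scope (depth=0)
Step 7: declare c=6 at depth 0
Step 8: enter scope (depth=1)
Step 9: enter scope (depth=2)
Step 10: declare a=9 at depth 2
Visible at query point: a=9 c=6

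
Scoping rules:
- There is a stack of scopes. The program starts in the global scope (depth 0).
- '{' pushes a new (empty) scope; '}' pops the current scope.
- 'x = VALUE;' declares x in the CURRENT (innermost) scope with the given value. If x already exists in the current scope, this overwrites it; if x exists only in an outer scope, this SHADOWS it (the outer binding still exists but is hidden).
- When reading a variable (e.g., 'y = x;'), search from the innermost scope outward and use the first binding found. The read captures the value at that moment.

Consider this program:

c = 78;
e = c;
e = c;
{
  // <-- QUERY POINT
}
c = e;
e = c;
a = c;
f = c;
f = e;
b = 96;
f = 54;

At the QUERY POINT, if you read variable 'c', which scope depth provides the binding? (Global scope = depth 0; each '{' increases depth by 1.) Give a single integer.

Answer: 0

Derivation:
Step 1: declare c=78 at depth 0
Step 2: declare e=(read c)=78 at depth 0
Step 3: declare e=(read c)=78 at depth 0
Step 4: enter scope (depth=1)
Visible at query point: c=78 e=78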